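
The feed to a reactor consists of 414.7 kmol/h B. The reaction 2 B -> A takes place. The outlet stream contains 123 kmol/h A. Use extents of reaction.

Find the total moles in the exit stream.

292 kmol/h

For A: n = n₀ + 1ξ → 123 = 0 + 1ξ, giving ξ = 123 kmol/h.
Outlet amounts (n = n₀ + ν ξ):
  B: 414.7 − 2(123) = 168.7
  A: 0 + 1(123) = 123
Total out = 168.7 + 123 = 291.7 kmol/h.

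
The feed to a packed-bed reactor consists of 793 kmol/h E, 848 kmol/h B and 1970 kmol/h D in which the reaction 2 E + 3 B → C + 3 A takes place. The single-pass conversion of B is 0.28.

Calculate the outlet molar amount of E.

635 kmol/h

B reacted = 0.28 × 848 = 237.4 kmol/h; ν_B = −3, so ξ = 237.4/3 = 79.15 kmol/h.
Outlet amounts (n = n₀ + ν ξ):
  E: 793 − 2(79.15) = 634.7
  B: 848 − 3(79.15) = 610.6
  C: 0 + 1(79.15) = 79.15
  A: 0 + 3(79.15) = 237.4
  D: 1970 (inert)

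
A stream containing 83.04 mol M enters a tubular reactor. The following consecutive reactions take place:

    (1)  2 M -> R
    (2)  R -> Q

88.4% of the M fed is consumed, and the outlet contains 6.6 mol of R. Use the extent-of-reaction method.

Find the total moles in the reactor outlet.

46.3 mol

Conversion of M: M consumed = 2ξ₁ = 0.884 × 83.04 → ξ₁ = 36.7 mol.
R balance: n_R = 0 + 1ξ₁ − 1ξ₂ = 6.6 → ξ₂ = (1·36.7 − 6.6)/1 = 30.1 mol.
Outlet amounts (n = n₀ + Σ ν·ξ):
  M: 83.04 − 2(36.7) = 9.633
  R: 0 + 1(36.7) − 1(30.1) = 6.6
  Q: 0 + 1(30.1) = 30.1
Total out = 9.633 + 6.6 + 30.1 = 46.34 mol.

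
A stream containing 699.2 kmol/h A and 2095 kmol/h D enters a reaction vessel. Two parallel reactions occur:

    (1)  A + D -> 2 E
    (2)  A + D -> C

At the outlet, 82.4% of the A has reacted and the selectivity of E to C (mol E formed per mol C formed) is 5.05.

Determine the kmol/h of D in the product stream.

Conversion of A: A consumed = 0.824 × 699.2 = 576.1 kmol/h = 1ξ₁ + 1ξ₂.
Selectivity: 2ξ₁ / (1ξ₂) = 5.05 → ξ₁ = 2.525 ξ₂.
Substitute: (1·2.525 + 1) ξ₂ = 576.1 → ξ₂ = 163.4 kmol/h, ξ₁ = 412.7 kmol/h.
Outlet amounts (n = n₀ + Σ ν·ξ):
  A: 699.2 − 1(412.7) − 1(163.4) = 123.1
  D: 2095 − 1(412.7) − 1(163.4) = 1519
  E: 0 + 2(412.7) = 825.4
  C: 0 + 1(163.4) = 163.4

1520 kmol/h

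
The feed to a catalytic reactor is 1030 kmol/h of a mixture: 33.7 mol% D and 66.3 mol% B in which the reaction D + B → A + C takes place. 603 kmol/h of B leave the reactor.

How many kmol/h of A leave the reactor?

For B: n = n₀ − 1ξ → 603 = 682.9 − 1ξ, giving ξ = 79.89 kmol/h.
Outlet amounts (n = n₀ + ν ξ):
  D: 347.1 − 1(79.89) = 267.2
  B: 682.9 − 1(79.89) = 603
  A: 0 + 1(79.89) = 79.89
  C: 0 + 1(79.89) = 79.89

79.9 kmol/h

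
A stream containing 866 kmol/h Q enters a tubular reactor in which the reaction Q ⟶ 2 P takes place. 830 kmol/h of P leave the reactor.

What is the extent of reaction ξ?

ξ = 415 kmol/h

For P: n = n₀ + 2ξ → 830 = 0 + 2ξ, giving ξ = 415 kmol/h.
Outlet amounts (n = n₀ + ν ξ):
  Q: 866 − 1(415) = 451
  P: 0 + 2(415) = 830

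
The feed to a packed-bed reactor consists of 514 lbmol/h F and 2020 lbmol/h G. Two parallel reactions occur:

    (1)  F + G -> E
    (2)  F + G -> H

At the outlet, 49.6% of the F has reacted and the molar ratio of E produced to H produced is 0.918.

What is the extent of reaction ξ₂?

Conversion of F: F consumed = 0.496 × 514 = 254.9 lbmol/h = 1ξ₁ + 1ξ₂.
Selectivity: 1ξ₁ / (1ξ₂) = 0.918 → ξ₁ = 0.918 ξ₂.
Substitute: (1·0.918 + 1) ξ₂ = 254.9 → ξ₂ = 132.9 lbmol/h, ξ₁ = 122 lbmol/h.
Outlet amounts (n = n₀ + Σ ν·ξ):
  F: 514 − 1(122) − 1(132.9) = 259.1
  G: 2020 − 1(122) − 1(132.9) = 1765
  E: 0 + 1(122) = 122
  H: 0 + 1(132.9) = 132.9

ξ₂ = 133 lbmol/h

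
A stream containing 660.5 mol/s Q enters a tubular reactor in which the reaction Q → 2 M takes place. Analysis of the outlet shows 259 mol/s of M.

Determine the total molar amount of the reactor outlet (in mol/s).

790 mol/s

For M: n = n₀ + 2ξ → 259 = 0 + 2ξ, giving ξ = 129.5 mol/s.
Outlet amounts (n = n₀ + ν ξ):
  Q: 660.5 − 1(129.5) = 531
  M: 0 + 2(129.5) = 259
Total out = 531 + 259 = 790 mol/s.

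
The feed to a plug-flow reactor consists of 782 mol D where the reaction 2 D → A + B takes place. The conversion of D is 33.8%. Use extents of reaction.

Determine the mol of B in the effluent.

D reacted = 0.338 × 782 = 264.3 mol; ν_D = −2, so ξ = 264.3/2 = 132.2 mol.
Outlet amounts (n = n₀ + ν ξ):
  D: 782 − 2(132.2) = 517.7
  A: 0 + 1(132.2) = 132.2
  B: 0 + 1(132.2) = 132.2

132 mol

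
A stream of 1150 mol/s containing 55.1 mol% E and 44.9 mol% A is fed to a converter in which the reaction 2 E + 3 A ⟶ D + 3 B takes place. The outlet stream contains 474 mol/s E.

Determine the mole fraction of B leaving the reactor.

0.224

For E: n = n₀ − 2ξ → 474 = 633.6 − 2ξ, giving ξ = 79.82 mol/s.
Outlet amounts (n = n₀ + ν ξ):
  E: 633.6 − 2(79.82) = 474
  A: 516.4 − 3(79.82) = 276.9
  D: 0 + 1(79.82) = 79.82
  B: 0 + 3(79.82) = 239.5
Total out = 1070 mol/s; y_B = 239.5 / 1070 = 0.2238.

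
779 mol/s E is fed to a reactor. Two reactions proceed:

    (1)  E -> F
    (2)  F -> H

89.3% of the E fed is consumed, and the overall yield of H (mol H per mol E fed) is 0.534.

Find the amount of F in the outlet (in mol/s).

Conversion of E: E consumed = 1ξ₁ = 0.893 × 779 → ξ₁ = 695.6 mol/s.
Yield of H: 1ξ₂ / 779 = 0.534 → ξ₂ = 416 mol/s.
Outlet amounts (n = n₀ + Σ ν·ξ):
  E: 779 − 1(695.6) = 83.35
  F: 0 + 1(695.6) − 1(416) = 279.7
  H: 0 + 1(416) = 416

280 mol/s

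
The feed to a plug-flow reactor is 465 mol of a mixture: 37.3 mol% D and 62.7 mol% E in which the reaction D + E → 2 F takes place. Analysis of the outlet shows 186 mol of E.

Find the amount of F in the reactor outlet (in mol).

For E: n = n₀ − 1ξ → 186 = 291.6 − 1ξ, giving ξ = 105.6 mol.
Outlet amounts (n = n₀ + ν ξ):
  D: 173.4 − 1(105.6) = 67.89
  E: 291.6 − 1(105.6) = 186
  F: 0 + 2(105.6) = 211.1

211 mol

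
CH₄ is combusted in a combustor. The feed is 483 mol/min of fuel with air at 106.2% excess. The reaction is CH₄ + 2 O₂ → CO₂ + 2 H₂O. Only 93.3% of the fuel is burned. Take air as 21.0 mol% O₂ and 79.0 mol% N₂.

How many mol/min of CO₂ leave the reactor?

451 mol/min

Stoichiometric O₂ = 2 × 483 = 966 mol/min; O₂ fed = 966 × 2.062 = 1992 mol/min.
N₂ fed = 1992 × 79/21 = 7493 mol/min.
Fuel reacted = 0.933 × 483 → ξ = 450.6 mol/min.
Outlet (n = n₀ + ν ξ):
  CH₄: 483 − 1(450.6) = 32.36
  O₂: 1992 − 2(450.6) = 1091
  N₂: 7493 (inert)
  CO₂: 0 + 1(450.6) = 450.6
  H₂O: 0 + 2(450.6) = 901.3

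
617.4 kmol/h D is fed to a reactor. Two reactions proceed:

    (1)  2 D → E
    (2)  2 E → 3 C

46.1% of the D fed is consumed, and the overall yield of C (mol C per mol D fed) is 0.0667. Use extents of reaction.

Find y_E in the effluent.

0.235

Conversion of D: D consumed = 2ξ₁ = 0.461 × 617.4 → ξ₁ = 142.3 kmol/h.
Yield of C: 3ξ₂ / 617.4 = 0.0667 → ξ₂ = 13.73 kmol/h.
Outlet amounts (n = n₀ + Σ ν·ξ):
  D: 617.4 − 2(142.3) = 332.8
  E: 0 + 1(142.3) − 2(13.73) = 114.9
  C: 0 + 3(13.73) = 41.18
Total out = 488.8 kmol/h; y_E = 114.9 / 488.8 = 0.235.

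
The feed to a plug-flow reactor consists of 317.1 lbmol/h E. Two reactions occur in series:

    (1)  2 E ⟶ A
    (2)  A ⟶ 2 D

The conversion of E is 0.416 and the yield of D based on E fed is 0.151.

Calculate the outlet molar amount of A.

Conversion of E: E consumed = 2ξ₁ = 0.416 × 317.1 → ξ₁ = 65.96 lbmol/h.
Yield of D: 2ξ₂ / 317.1 = 0.151 → ξ₂ = 23.94 lbmol/h.
Outlet amounts (n = n₀ + Σ ν·ξ):
  E: 317.1 − 2(65.96) = 185.2
  A: 0 + 1(65.96) − 1(23.94) = 42.02
  D: 0 + 2(23.94) = 47.88

42 lbmol/h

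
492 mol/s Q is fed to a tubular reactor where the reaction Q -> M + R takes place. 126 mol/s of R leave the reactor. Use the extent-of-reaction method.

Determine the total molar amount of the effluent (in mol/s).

618 mol/s

For R: n = n₀ + 1ξ → 126 = 0 + 1ξ, giving ξ = 126 mol/s.
Outlet amounts (n = n₀ + ν ξ):
  Q: 492 − 1(126) = 366
  M: 0 + 1(126) = 126
  R: 0 + 1(126) = 126
Total out = 366 + 126 + 126 = 618 mol/s.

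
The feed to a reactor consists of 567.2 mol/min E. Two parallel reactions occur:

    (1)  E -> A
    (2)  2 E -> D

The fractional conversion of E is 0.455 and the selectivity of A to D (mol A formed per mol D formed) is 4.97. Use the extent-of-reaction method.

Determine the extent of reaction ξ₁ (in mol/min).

ξ₁ = 184 mol/min

Conversion of E: E consumed = 0.455 × 567.2 = 258.1 mol/min = 1ξ₁ + 2ξ₂.
Selectivity: 1ξ₁ / (1ξ₂) = 4.97 → ξ₁ = 4.97 ξ₂.
Substitute: (1·4.97 + 2) ξ₂ = 258.1 → ξ₂ = 37.03 mol/min, ξ₁ = 184 mol/min.
Outlet amounts (n = n₀ + Σ ν·ξ):
  E: 567.2 − 1(184) − 2(37.03) = 309.1
  A: 0 + 1(184) = 184
  D: 0 + 1(37.03) = 37.03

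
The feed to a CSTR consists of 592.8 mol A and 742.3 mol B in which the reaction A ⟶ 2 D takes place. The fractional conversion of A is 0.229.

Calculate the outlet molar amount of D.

272 mol

A reacted = 0.229 × 592.8 = 135.8 mol; ν_A = −1, so ξ = 135.8/1 = 135.8 mol.
Outlet amounts (n = n₀ + ν ξ):
  A: 592.8 − 1(135.8) = 457
  D: 0 + 2(135.8) = 271.5
  B: 742.3 (inert)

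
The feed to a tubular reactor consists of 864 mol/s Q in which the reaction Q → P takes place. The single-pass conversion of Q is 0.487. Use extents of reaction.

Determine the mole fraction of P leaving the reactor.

0.487

Q reacted = 0.487 × 864 = 420.8 mol/s; ν_Q = −1, so ξ = 420.8/1 = 420.8 mol/s.
Outlet amounts (n = n₀ + ν ξ):
  Q: 864 − 1(420.8) = 443.2
  P: 0 + 1(420.8) = 420.8
Total out = 864 mol/s; y_P = 420.8 / 864 = 0.487.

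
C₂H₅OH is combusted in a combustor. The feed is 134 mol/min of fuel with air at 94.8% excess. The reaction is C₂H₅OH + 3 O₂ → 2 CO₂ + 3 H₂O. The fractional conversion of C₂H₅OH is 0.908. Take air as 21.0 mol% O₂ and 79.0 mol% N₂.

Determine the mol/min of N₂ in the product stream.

Stoichiometric O₂ = 3 × 134 = 402 mol/min; O₂ fed = 402 × 1.948 = 783.1 mol/min.
N₂ fed = 783.1 × 79/21 = 2946 mol/min.
Fuel reacted = 0.908 × 134 → ξ = 121.7 mol/min.
Outlet (n = n₀ + ν ξ):
  C₂H₅OH: 134 − 1(121.7) = 12.33
  O₂: 783.1 − 3(121.7) = 418.1
  N₂: 2946 (inert)
  CO₂: 0 + 2(121.7) = 243.3
  H₂O: 0 + 3(121.7) = 365

2950 mol/min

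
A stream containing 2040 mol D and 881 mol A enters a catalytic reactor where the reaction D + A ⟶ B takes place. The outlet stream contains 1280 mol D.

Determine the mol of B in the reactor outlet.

760 mol

For D: n = n₀ − 1ξ → 1280 = 2040 − 1ξ, giving ξ = 760 mol.
Outlet amounts (n = n₀ + ν ξ):
  D: 2040 − 1(760) = 1280
  A: 881 − 1(760) = 121
  B: 0 + 1(760) = 760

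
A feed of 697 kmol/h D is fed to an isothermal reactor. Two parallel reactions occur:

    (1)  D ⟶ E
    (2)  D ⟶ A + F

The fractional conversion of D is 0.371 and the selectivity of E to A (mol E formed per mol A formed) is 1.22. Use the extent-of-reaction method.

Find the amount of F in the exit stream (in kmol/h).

116 kmol/h

Conversion of D: D consumed = 0.371 × 697 = 258.6 kmol/h = 1ξ₁ + 1ξ₂.
Selectivity: 1ξ₁ / (1ξ₂) = 1.22 → ξ₁ = 1.22 ξ₂.
Substitute: (1·1.22 + 1) ξ₂ = 258.6 → ξ₂ = 116.5 kmol/h, ξ₁ = 142.1 kmol/h.
Outlet amounts (n = n₀ + Σ ν·ξ):
  D: 697 − 1(142.1) − 1(116.5) = 438.4
  E: 0 + 1(142.1) = 142.1
  A: 0 + 1(116.5) = 116.5
  F: 0 + 1(116.5) = 116.5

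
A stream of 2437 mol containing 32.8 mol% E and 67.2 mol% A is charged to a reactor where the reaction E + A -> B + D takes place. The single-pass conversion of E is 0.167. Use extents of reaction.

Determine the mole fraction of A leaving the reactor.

E reacted = 0.167 × 799.3 = 133.5 mol; ν_E = −1, so ξ = 133.5/1 = 133.5 mol.
Outlet amounts (n = n₀ + ν ξ):
  E: 799.3 − 1(133.5) = 665.8
  A: 1638 − 1(133.5) = 1504
  B: 0 + 1(133.5) = 133.5
  D: 0 + 1(133.5) = 133.5
Total out = 2437 mol; y_A = 1504 / 2437 = 0.6172.

0.617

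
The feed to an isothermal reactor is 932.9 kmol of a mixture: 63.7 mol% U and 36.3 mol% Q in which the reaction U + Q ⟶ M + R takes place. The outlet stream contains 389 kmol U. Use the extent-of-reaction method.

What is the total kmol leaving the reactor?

933 kmol

For U: n = n₀ − 1ξ → 389 = 594.3 − 1ξ, giving ξ = 205.3 kmol.
Outlet amounts (n = n₀ + ν ξ):
  U: 594.3 − 1(205.3) = 389
  Q: 338.6 − 1(205.3) = 133.4
  M: 0 + 1(205.3) = 205.3
  R: 0 + 1(205.3) = 205.3
Total out = 389 + 133.4 + 205.3 + 205.3 = 932.9 kmol.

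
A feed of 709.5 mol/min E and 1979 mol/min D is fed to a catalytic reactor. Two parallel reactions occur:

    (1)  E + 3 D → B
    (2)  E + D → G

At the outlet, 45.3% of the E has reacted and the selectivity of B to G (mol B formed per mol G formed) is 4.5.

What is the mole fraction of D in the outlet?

0.615

Conversion of E: E consumed = 0.453 × 709.5 = 321.4 mol/min = 1ξ₁ + 1ξ₂.
Selectivity: 1ξ₁ / (1ξ₂) = 4.5 → ξ₁ = 4.5 ξ₂.
Substitute: (1·4.5 + 1) ξ₂ = 321.4 → ξ₂ = 58.44 mol/min, ξ₁ = 263 mol/min.
Outlet amounts (n = n₀ + Σ ν·ξ):
  E: 709.5 − 1(263) − 1(58.44) = 388.1
  D: 1979 − 3(263) − 1(58.44) = 1132
  B: 0 + 1(263) = 263
  G: 0 + 1(58.44) = 58.44
Total out = 1841 mol/min; y_D = 1132 / 1841 = 0.6146.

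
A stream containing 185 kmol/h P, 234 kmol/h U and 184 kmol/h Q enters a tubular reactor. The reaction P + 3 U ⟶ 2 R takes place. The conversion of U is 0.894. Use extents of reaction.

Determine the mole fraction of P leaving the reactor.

0.249

U reacted = 0.894 × 234 = 209.2 kmol/h; ν_U = −3, so ξ = 209.2/3 = 69.73 kmol/h.
Outlet amounts (n = n₀ + ν ξ):
  P: 185 − 1(69.73) = 115.3
  U: 234 − 3(69.73) = 24.8
  R: 0 + 2(69.73) = 139.5
  Q: 184 (inert)
Total out = 463.5 kmol/h; y_P = 115.3 / 463.5 = 0.2487.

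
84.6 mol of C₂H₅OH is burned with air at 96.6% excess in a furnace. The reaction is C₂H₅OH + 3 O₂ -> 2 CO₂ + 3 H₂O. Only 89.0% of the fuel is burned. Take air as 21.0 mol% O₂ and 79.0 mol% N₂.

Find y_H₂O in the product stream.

0.0891

Stoichiometric O₂ = 3 × 84.6 = 253.8 mol; O₂ fed = 253.8 × 1.966 = 499 mol.
N₂ fed = 499 × 79/21 = 1877 mol.
Fuel reacted = 0.89 × 84.6 → ξ = 75.29 mol.
Outlet (n = n₀ + ν ξ):
  C₂H₅OH: 84.6 − 1(75.29) = 9.306
  O₂: 499 − 3(75.29) = 273.1
  N₂: 1877 (inert)
  CO₂: 0 + 2(75.29) = 150.6
  H₂O: 0 + 3(75.29) = 225.9
Total out = 2536 mol; y_H₂O = 225.9 / 2536 = 0.08907.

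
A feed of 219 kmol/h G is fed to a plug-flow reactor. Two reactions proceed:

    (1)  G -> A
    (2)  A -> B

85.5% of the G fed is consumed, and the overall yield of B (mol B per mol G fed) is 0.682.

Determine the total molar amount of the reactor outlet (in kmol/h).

219 kmol/h

Conversion of G: G consumed = 1ξ₁ = 0.855 × 219 → ξ₁ = 187.2 kmol/h.
Yield of B: 1ξ₂ / 219 = 0.682 → ξ₂ = 149.4 kmol/h.
Outlet amounts (n = n₀ + Σ ν·ξ):
  G: 219 − 1(187.2) = 31.75
  A: 0 + 1(187.2) − 1(149.4) = 37.89
  B: 0 + 1(149.4) = 149.4
Total out = 31.75 + 37.89 + 149.4 = 219 kmol/h.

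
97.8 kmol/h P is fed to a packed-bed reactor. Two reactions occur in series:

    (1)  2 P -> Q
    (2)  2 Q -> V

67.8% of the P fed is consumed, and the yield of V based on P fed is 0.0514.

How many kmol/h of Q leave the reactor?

Conversion of P: P consumed = 2ξ₁ = 0.678 × 97.8 → ξ₁ = 33.15 kmol/h.
Yield of V: 1ξ₂ / 97.8 = 0.0514 → ξ₂ = 5.027 kmol/h.
Outlet amounts (n = n₀ + Σ ν·ξ):
  P: 97.8 − 2(33.15) = 31.49
  Q: 0 + 1(33.15) − 2(5.027) = 23.1
  V: 0 + 1(5.027) = 5.027

23.1 kmol/h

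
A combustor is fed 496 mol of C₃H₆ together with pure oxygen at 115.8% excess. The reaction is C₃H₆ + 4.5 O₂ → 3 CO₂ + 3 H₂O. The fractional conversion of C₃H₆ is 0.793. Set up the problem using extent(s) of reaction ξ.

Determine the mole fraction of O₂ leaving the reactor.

Stoichiometric O₂ = 4.5 × 496 = 2232 mol; O₂ fed = 2232 × 2.158 = 4817 mol.
Fuel reacted = 0.793 × 496 → ξ = 393.3 mol.
Outlet (n = n₀ + ν ξ):
  C₃H₆: 496 − 1(393.3) = 102.7
  O₂: 4817 − 4.5(393.3) = 3047
  CO₂: 0 + 3(393.3) = 1180
  H₂O: 0 + 3(393.3) = 1180
Total out = 5509 mol; y_O₂ = 3047 / 5509 = 0.553.

0.553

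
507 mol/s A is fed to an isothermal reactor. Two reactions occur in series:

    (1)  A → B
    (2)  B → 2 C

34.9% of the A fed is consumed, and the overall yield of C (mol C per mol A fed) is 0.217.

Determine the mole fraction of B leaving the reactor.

Conversion of A: A consumed = 1ξ₁ = 0.349 × 507 → ξ₁ = 176.9 mol/s.
Yield of C: 2ξ₂ / 507 = 0.217 → ξ₂ = 55.01 mol/s.
Outlet amounts (n = n₀ + Σ ν·ξ):
  A: 507 − 1(176.9) = 330.1
  B: 0 + 1(176.9) − 1(55.01) = 121.9
  C: 0 + 2(55.01) = 110
Total out = 562 mol/s; y_B = 121.9 / 562 = 0.217.

0.217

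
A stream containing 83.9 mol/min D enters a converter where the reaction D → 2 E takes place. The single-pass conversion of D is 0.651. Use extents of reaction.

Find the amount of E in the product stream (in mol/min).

109 mol/min

D reacted = 0.651 × 83.9 = 54.62 mol/min; ν_D = −1, so ξ = 54.62/1 = 54.62 mol/min.
Outlet amounts (n = n₀ + ν ξ):
  D: 83.9 − 1(54.62) = 29.28
  E: 0 + 2(54.62) = 109.2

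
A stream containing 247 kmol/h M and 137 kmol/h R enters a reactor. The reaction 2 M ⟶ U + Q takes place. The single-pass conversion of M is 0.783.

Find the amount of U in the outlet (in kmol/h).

96.7 kmol/h

M reacted = 0.783 × 247 = 193.4 kmol/h; ν_M = −2, so ξ = 193.4/2 = 96.7 kmol/h.
Outlet amounts (n = n₀ + ν ξ):
  M: 247 − 2(96.7) = 53.6
  U: 0 + 1(96.7) = 96.7
  Q: 0 + 1(96.7) = 96.7
  R: 137 (inert)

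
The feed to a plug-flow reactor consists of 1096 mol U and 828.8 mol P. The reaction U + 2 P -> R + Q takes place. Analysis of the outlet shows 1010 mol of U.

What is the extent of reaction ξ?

ξ = 86 mol

For U: n = n₀ − 1ξ → 1010 = 1096 − 1ξ, giving ξ = 86 mol.
Outlet amounts (n = n₀ + ν ξ):
  U: 1096 − 1(86) = 1010
  P: 828.8 − 2(86) = 656.8
  R: 0 + 1(86) = 86
  Q: 0 + 1(86) = 86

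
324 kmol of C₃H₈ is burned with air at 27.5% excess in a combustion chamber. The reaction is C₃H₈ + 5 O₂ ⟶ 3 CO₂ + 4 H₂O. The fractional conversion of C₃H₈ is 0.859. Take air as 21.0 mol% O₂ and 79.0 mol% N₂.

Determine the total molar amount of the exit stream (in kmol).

10400 kmol

Stoichiometric O₂ = 5 × 324 = 1620 kmol; O₂ fed = 1620 × 1.275 = 2066 kmol.
N₂ fed = 2066 × 79/21 = 7770 kmol.
Fuel reacted = 0.859 × 324 → ξ = 278.3 kmol.
Outlet (n = n₀ + ν ξ):
  C₃H₈: 324 − 1(278.3) = 45.68
  O₂: 2066 − 5(278.3) = 673.9
  N₂: 7770 (inert)
  CO₂: 0 + 3(278.3) = 834.9
  H₂O: 0 + 4(278.3) = 1113
Total out = 45.68 + 673.9 + 7770 + 834.9 + 1113 = 10440 kmol.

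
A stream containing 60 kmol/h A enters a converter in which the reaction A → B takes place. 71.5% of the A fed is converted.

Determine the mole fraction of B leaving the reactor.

A reacted = 0.715 × 60 = 42.9 kmol/h; ν_A = −1, so ξ = 42.9/1 = 42.9 kmol/h.
Outlet amounts (n = n₀ + ν ξ):
  A: 60 − 1(42.9) = 17.1
  B: 0 + 1(42.9) = 42.9
Total out = 60 kmol/h; y_B = 42.9 / 60 = 0.715.

0.715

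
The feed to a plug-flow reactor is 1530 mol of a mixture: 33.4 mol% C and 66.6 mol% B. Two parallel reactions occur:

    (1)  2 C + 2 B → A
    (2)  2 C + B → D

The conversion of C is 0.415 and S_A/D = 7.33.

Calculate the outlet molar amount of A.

93.3 mol

Conversion of C: C consumed = 0.415 × 511 = 212.1 mol = 2ξ₁ + 2ξ₂.
Selectivity: 1ξ₁ / (1ξ₂) = 7.33 → ξ₁ = 7.33 ξ₂.
Substitute: (2·7.33 + 2) ξ₂ = 212.1 → ξ₂ = 12.73 mol, ξ₁ = 93.31 mol.
Outlet amounts (n = n₀ + Σ ν·ξ):
  C: 511 − 2(93.31) − 2(12.73) = 298.9
  B: 1019 − 2(93.31) − 1(12.73) = 819.6
  A: 0 + 1(93.31) = 93.31
  D: 0 + 1(12.73) = 12.73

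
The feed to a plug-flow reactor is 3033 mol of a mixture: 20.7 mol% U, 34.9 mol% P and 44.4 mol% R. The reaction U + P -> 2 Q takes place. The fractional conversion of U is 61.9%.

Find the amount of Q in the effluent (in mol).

U reacted = 0.619 × 627.8 = 388.6 mol; ν_U = −1, so ξ = 388.6/1 = 388.6 mol.
Outlet amounts (n = n₀ + ν ξ):
  U: 627.8 − 1(388.6) = 239.2
  P: 1059 − 1(388.6) = 669.9
  Q: 0 + 2(388.6) = 777.3
  R: 1347 (inert)

777 mol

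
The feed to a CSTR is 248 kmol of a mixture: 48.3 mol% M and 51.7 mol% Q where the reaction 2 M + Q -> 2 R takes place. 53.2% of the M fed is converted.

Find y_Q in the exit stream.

0.446

M reacted = 0.532 × 119.8 = 63.73 kmol; ν_M = −2, so ξ = 63.73/2 = 31.86 kmol.
Outlet amounts (n = n₀ + ν ξ):
  M: 119.8 − 2(31.86) = 56.06
  Q: 128.2 − 1(31.86) = 96.35
  R: 0 + 2(31.86) = 63.73
Total out = 216.1 kmol; y_Q = 96.35 / 216.1 = 0.4458.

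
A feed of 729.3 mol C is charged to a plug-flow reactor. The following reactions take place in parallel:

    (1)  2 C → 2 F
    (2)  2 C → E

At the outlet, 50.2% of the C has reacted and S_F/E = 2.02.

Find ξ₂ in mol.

ξ₂ = 91.1 mol

Conversion of C: C consumed = 0.502 × 729.3 = 366.1 mol = 2ξ₁ + 2ξ₂.
Selectivity: 2ξ₁ / (1ξ₂) = 2.02 → ξ₁ = 1.01 ξ₂.
Substitute: (2·1.01 + 2) ξ₂ = 366.1 → ξ₂ = 91.07 mol, ξ₁ = 91.98 mol.
Outlet amounts (n = n₀ + Σ ν·ξ):
  C: 729.3 − 2(91.98) − 2(91.07) = 363.2
  F: 0 + 2(91.98) = 184
  E: 0 + 1(91.07) = 91.07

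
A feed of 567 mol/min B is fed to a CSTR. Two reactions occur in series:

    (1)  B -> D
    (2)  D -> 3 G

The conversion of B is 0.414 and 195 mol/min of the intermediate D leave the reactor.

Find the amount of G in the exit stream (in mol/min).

Conversion of B: B consumed = 1ξ₁ = 0.414 × 567 → ξ₁ = 234.7 mol/min.
D balance: n_D = 0 + 1ξ₁ − 1ξ₂ = 195 → ξ₂ = (1·234.7 − 195)/1 = 39.74 mol/min.
Outlet amounts (n = n₀ + Σ ν·ξ):
  B: 567 − 1(234.7) = 332.3
  D: 0 + 1(234.7) − 1(39.74) = 195
  G: 0 + 3(39.74) = 119.2

119 mol/min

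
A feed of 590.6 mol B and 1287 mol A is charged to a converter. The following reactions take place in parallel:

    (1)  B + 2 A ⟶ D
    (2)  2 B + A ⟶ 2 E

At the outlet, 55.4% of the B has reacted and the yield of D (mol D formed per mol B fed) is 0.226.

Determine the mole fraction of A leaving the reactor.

Yield of D: 1ξ₁ / 590.6 = 0.226 → ξ₁ = 133.5 mol.
Conversion of B: 1ξ₁ + 2ξ₂ = 0.554 × 590.6 = 327.2 → ξ₂ = 96.86 mol.
Outlet amounts (n = n₀ + Σ ν·ξ):
  B: 590.6 − 1(133.5) − 2(96.86) = 263.4
  A: 1287 − 2(133.5) − 1(96.86) = 923.2
  D: 0 + 1(133.5) = 133.5
  E: 0 + 2(96.86) = 193.7
Total out = 1514 mol; y_A = 923.2 / 1514 = 0.6099.

0.61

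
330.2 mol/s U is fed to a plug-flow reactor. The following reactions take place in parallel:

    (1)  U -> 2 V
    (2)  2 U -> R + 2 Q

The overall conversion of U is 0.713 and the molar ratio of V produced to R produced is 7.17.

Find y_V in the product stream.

Conversion of U: U consumed = 0.713 × 330.2 = 235.4 mol/s = 1ξ₁ + 2ξ₂.
Selectivity: 2ξ₁ / (1ξ₂) = 7.17 → ξ₁ = 3.585 ξ₂.
Substitute: (1·3.585 + 2) ξ₂ = 235.4 → ξ₂ = 42.15 mol/s, ξ₁ = 151.1 mol/s.
Outlet amounts (n = n₀ + Σ ν·ξ):
  U: 330.2 − 1(151.1) − 2(42.15) = 94.77
  V: 0 + 2(151.1) = 302.2
  R: 0 + 1(42.15) = 42.15
  Q: 0 + 2(42.15) = 84.31
Total out = 523.5 mol/s; y_V = 302.2 / 523.5 = 0.5774.

0.577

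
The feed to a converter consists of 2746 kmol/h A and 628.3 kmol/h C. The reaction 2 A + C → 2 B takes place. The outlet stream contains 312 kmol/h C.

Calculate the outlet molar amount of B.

633 kmol/h

For C: n = n₀ − 1ξ → 312 = 628.3 − 1ξ, giving ξ = 316.3 kmol/h.
Outlet amounts (n = n₀ + ν ξ):
  A: 2746 − 2(316.3) = 2113
  C: 628.3 − 1(316.3) = 312
  B: 0 + 2(316.3) = 632.6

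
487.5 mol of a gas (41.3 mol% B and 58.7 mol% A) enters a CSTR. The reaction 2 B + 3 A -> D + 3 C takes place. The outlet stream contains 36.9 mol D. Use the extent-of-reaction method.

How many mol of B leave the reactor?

128 mol

For D: n = n₀ + 1ξ → 36.9 = 0 + 1ξ, giving ξ = 36.9 mol.
Outlet amounts (n = n₀ + ν ξ):
  B: 201.3 − 2(36.9) = 127.5
  A: 286.2 − 3(36.9) = 175.5
  D: 0 + 1(36.9) = 36.9
  C: 0 + 3(36.9) = 110.7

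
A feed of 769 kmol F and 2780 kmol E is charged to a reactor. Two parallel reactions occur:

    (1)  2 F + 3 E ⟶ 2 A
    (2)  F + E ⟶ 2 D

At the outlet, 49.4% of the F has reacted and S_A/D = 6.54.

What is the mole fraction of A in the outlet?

Conversion of F: F consumed = 0.494 × 769 = 379.9 kmol = 2ξ₁ + 1ξ₂.
Selectivity: 2ξ₁ / (2ξ₂) = 6.54 → ξ₁ = 6.54 ξ₂.
Substitute: (2·6.54 + 1) ξ₂ = 379.9 → ξ₂ = 26.98 kmol, ξ₁ = 176.5 kmol.
Outlet amounts (n = n₀ + Σ ν·ξ):
  F: 769 − 2(176.5) − 1(26.98) = 389.1
  E: 2780 − 3(176.5) − 1(26.98) = 2224
  A: 0 + 2(176.5) = 352.9
  D: 0 + 2(26.98) = 53.96
Total out = 3020 kmol; y_A = 352.9 / 3020 = 0.1169.

0.117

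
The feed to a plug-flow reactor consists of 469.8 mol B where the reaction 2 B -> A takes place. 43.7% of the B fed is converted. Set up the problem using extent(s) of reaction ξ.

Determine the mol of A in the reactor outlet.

103 mol

B reacted = 0.437 × 469.8 = 205.3 mol; ν_B = −2, so ξ = 205.3/2 = 102.7 mol.
Outlet amounts (n = n₀ + ν ξ):
  B: 469.8 − 2(102.7) = 264.5
  A: 0 + 1(102.7) = 102.7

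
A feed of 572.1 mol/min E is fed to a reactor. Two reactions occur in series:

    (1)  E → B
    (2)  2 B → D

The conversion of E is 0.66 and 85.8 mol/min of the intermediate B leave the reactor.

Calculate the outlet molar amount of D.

146 mol/min

Conversion of E: E consumed = 1ξ₁ = 0.66 × 572.1 → ξ₁ = 377.6 mol/min.
B balance: n_B = 0 + 1ξ₁ − 2ξ₂ = 85.8 → ξ₂ = (1·377.6 − 85.8)/2 = 145.9 mol/min.
Outlet amounts (n = n₀ + Σ ν·ξ):
  E: 572.1 − 1(377.6) = 194.5
  B: 0 + 1(377.6) − 2(145.9) = 85.8
  D: 0 + 1(145.9) = 145.9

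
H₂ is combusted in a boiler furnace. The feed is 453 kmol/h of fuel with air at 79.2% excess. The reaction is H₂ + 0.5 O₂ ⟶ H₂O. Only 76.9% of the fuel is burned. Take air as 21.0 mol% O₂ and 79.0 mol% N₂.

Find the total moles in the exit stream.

Stoichiometric O₂ = 0.5 × 453 = 226.5 kmol/h; O₂ fed = 226.5 × 1.792 = 405.9 kmol/h.
N₂ fed = 405.9 × 79/21 = 1527 kmol/h.
Fuel reacted = 0.769 × 453 → ξ = 348.4 kmol/h.
Outlet (n = n₀ + ν ξ):
  H₂: 453 − 1(348.4) = 104.6
  O₂: 405.9 − 0.5(348.4) = 231.7
  N₂: 1527 (inert)
  H₂O: 0 + 1(348.4) = 348.4
Total out = 104.6 + 231.7 + 1527 + 348.4 = 2212 kmol/h.

2210 kmol/h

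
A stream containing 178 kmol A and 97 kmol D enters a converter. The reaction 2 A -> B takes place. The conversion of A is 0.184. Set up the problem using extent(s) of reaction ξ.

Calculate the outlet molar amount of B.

16.4 kmol

A reacted = 0.184 × 178 = 32.75 kmol; ν_A = −2, so ξ = 32.75/2 = 16.38 kmol.
Outlet amounts (n = n₀ + ν ξ):
  A: 178 − 2(16.38) = 145.2
  B: 0 + 1(16.38) = 16.38
  D: 97 (inert)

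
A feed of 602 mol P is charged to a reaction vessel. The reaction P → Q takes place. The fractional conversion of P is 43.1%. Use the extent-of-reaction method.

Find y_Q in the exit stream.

P reacted = 0.431 × 602 = 259.5 mol; ν_P = −1, so ξ = 259.5/1 = 259.5 mol.
Outlet amounts (n = n₀ + ν ξ):
  P: 602 − 1(259.5) = 342.5
  Q: 0 + 1(259.5) = 259.5
Total out = 602 mol; y_Q = 259.5 / 602 = 0.431.

0.431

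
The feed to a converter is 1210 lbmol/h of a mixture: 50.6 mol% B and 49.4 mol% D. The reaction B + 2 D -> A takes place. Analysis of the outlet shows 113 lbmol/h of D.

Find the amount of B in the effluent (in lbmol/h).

For D: n = n₀ − 2ξ → 113 = 597.7 − 2ξ, giving ξ = 242.4 lbmol/h.
Outlet amounts (n = n₀ + ν ξ):
  B: 612.3 − 1(242.4) = 369.9
  D: 597.7 − 2(242.4) = 113
  A: 0 + 1(242.4) = 242.4

370 lbmol/h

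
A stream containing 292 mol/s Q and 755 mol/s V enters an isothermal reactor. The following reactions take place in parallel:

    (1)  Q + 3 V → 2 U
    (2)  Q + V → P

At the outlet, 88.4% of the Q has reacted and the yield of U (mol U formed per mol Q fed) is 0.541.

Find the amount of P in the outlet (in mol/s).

179 mol/s

Yield of U: 2ξ₁ / 292 = 0.541 → ξ₁ = 78.99 mol/s.
Conversion of Q: 1ξ₁ + 1ξ₂ = 0.884 × 292 = 258.1 → ξ₂ = 179.1 mol/s.
Outlet amounts (n = n₀ + Σ ν·ξ):
  Q: 292 − 1(78.99) − 1(179.1) = 33.87
  V: 755 − 3(78.99) − 1(179.1) = 338.9
  U: 0 + 2(78.99) = 158
  P: 0 + 1(179.1) = 179.1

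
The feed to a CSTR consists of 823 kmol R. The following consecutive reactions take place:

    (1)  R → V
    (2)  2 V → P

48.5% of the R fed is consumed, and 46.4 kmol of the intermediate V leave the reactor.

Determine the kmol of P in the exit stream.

Conversion of R: R consumed = 1ξ₁ = 0.485 × 823 → ξ₁ = 399.2 kmol.
V balance: n_V = 0 + 1ξ₁ − 2ξ₂ = 46.4 → ξ₂ = (1·399.2 − 46.4)/2 = 176.4 kmol.
Outlet amounts (n = n₀ + Σ ν·ξ):
  R: 823 − 1(399.2) = 423.8
  V: 0 + 1(399.2) − 2(176.4) = 46.4
  P: 0 + 1(176.4) = 176.4

176 kmol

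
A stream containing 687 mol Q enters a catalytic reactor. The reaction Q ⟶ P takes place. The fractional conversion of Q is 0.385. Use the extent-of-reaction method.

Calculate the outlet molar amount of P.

Q reacted = 0.385 × 687 = 264.5 mol; ν_Q = −1, so ξ = 264.5/1 = 264.5 mol.
Outlet amounts (n = n₀ + ν ξ):
  Q: 687 − 1(264.5) = 422.5
  P: 0 + 1(264.5) = 264.5

264 mol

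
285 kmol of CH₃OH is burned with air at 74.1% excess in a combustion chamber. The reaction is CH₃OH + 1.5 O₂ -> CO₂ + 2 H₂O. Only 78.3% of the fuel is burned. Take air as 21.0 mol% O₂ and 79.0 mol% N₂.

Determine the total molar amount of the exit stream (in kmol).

3940 kmol

Stoichiometric O₂ = 1.5 × 285 = 427.5 kmol; O₂ fed = 427.5 × 1.741 = 744.3 kmol.
N₂ fed = 744.3 × 79/21 = 2800 kmol.
Fuel reacted = 0.783 × 285 → ξ = 223.2 kmol.
Outlet (n = n₀ + ν ξ):
  CH₃OH: 285 − 1(223.2) = 61.84
  O₂: 744.3 − 1.5(223.2) = 409.5
  N₂: 2800 (inert)
  CO₂: 0 + 1(223.2) = 223.2
  H₂O: 0 + 2(223.2) = 446.3
Total out = 61.84 + 409.5 + 2800 + 223.2 + 446.3 = 3941 kmol.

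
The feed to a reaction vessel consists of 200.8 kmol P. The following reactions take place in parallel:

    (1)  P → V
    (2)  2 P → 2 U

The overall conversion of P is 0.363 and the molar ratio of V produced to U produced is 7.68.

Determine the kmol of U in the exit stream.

Conversion of P: P consumed = 0.363 × 200.8 = 72.89 kmol = 1ξ₁ + 2ξ₂.
Selectivity: 1ξ₁ / (2ξ₂) = 7.68 → ξ₁ = 15.36 ξ₂.
Substitute: (1·15.36 + 2) ξ₂ = 72.89 → ξ₂ = 4.199 kmol, ξ₁ = 64.49 kmol.
Outlet amounts (n = n₀ + Σ ν·ξ):
  P: 200.8 − 1(64.49) − 2(4.199) = 127.9
  V: 0 + 1(64.49) = 64.49
  U: 0 + 2(4.199) = 8.398

8.4 kmol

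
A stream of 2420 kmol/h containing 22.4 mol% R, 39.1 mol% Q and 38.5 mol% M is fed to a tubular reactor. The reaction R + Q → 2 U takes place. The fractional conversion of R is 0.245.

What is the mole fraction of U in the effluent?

0.11

R reacted = 0.245 × 542.1 = 132.8 kmol/h; ν_R = −1, so ξ = 132.8/1 = 132.8 kmol/h.
Outlet amounts (n = n₀ + ν ξ):
  R: 542.1 − 1(132.8) = 409.3
  Q: 946.2 − 1(132.8) = 813.4
  U: 0 + 2(132.8) = 265.6
  M: 931.7 (inert)
Total out = 2420 kmol/h; y_U = 265.6 / 2420 = 0.1098.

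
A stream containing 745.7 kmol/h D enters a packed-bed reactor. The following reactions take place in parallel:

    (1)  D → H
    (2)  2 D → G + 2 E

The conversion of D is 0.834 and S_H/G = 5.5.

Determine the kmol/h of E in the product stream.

Conversion of D: D consumed = 0.834 × 745.7 = 621.9 kmol/h = 1ξ₁ + 2ξ₂.
Selectivity: 1ξ₁ / (1ξ₂) = 5.5 → ξ₁ = 5.5 ξ₂.
Substitute: (1·5.5 + 2) ξ₂ = 621.9 → ξ₂ = 82.92 kmol/h, ξ₁ = 456.1 kmol/h.
Outlet amounts (n = n₀ + Σ ν·ξ):
  D: 745.7 − 1(456.1) − 2(82.92) = 123.8
  H: 0 + 1(456.1) = 456.1
  G: 0 + 1(82.92) = 82.92
  E: 0 + 2(82.92) = 165.8

166 kmol/h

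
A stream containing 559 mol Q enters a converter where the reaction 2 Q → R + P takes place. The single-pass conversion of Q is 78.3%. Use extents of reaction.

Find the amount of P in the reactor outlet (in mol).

219 mol

Q reacted = 0.783 × 559 = 437.7 mol; ν_Q = −2, so ξ = 437.7/2 = 218.8 mol.
Outlet amounts (n = n₀ + ν ξ):
  Q: 559 − 2(218.8) = 121.3
  R: 0 + 1(218.8) = 218.8
  P: 0 + 1(218.8) = 218.8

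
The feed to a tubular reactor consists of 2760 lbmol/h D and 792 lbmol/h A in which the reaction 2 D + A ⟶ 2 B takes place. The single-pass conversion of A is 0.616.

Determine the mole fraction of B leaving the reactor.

0.318

A reacted = 0.616 × 792 = 487.9 lbmol/h; ν_A = −1, so ξ = 487.9/1 = 487.9 lbmol/h.
Outlet amounts (n = n₀ + ν ξ):
  D: 2760 − 2(487.9) = 1784
  A: 792 − 1(487.9) = 304.1
  B: 0 + 2(487.9) = 975.7
Total out = 3064 lbmol/h; y_B = 975.7 / 3064 = 0.3184.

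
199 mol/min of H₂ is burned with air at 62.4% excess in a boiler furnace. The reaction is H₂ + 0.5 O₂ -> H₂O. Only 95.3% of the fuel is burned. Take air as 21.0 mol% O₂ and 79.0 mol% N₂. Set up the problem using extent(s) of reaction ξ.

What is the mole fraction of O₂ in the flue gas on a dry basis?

Stoichiometric O₂ = 0.5 × 199 = 99.5 mol/min; O₂ fed = 99.5 × 1.624 = 161.6 mol/min.
N₂ fed = 161.6 × 79/21 = 607.9 mol/min.
Fuel reacted = 0.953 × 199 → ξ = 189.6 mol/min.
Outlet (n = n₀ + ν ξ):
  H₂: 199 − 1(189.6) = 9.353
  O₂: 161.6 − 0.5(189.6) = 66.76
  N₂: 607.9 (inert)
  H₂O: 0 + 1(189.6) = 189.6
Dry total = 684 mol/min; y_O₂ (dry) = 66.76 / 684 = 0.09761.

0.0976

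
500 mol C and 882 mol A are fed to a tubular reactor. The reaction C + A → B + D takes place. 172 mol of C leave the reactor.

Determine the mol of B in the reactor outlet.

328 mol

For C: n = n₀ − 1ξ → 172 = 500 − 1ξ, giving ξ = 328 mol.
Outlet amounts (n = n₀ + ν ξ):
  C: 500 − 1(328) = 172
  A: 882 − 1(328) = 554
  B: 0 + 1(328) = 328
  D: 0 + 1(328) = 328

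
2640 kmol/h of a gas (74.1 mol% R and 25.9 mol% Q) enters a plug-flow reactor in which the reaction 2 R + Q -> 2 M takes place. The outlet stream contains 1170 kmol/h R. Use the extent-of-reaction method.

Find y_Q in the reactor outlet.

0.129

For R: n = n₀ − 2ξ → 1170 = 1956 − 2ξ, giving ξ = 393.1 kmol/h.
Outlet amounts (n = n₀ + ν ξ):
  R: 1956 − 2(393.1) = 1170
  Q: 683.8 − 1(393.1) = 290.6
  M: 0 + 2(393.1) = 786.2
Total out = 2247 kmol/h; y_Q = 290.6 / 2247 = 0.1294.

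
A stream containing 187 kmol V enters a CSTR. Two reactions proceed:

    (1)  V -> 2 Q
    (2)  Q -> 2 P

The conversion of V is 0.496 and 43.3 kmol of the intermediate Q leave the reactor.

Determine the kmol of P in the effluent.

Conversion of V: V consumed = 1ξ₁ = 0.496 × 187 → ξ₁ = 92.75 kmol.
Q balance: n_Q = 0 + 2ξ₁ − 1ξ₂ = 43.3 → ξ₂ = (2·92.75 − 43.3)/1 = 142.2 kmol.
Outlet amounts (n = n₀ + Σ ν·ξ):
  V: 187 − 1(92.75) = 94.25
  Q: 0 + 2(92.75) − 1(142.2) = 43.3
  P: 0 + 2(142.2) = 284.4

284 kmol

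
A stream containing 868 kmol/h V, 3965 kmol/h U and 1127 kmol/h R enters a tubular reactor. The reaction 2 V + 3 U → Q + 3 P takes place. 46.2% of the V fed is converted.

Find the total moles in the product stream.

5760 kmol/h

V reacted = 0.462 × 868 = 401 kmol/h; ν_V = −2, so ξ = 401/2 = 200.5 kmol/h.
Outlet amounts (n = n₀ + ν ξ):
  V: 868 − 2(200.5) = 467
  U: 3965 − 3(200.5) = 3363
  Q: 0 + 1(200.5) = 200.5
  P: 0 + 3(200.5) = 601.5
  R: 1127 (inert)
Total out = 467 + 3363 + 200.5 + 601.5 + 1127 = 5759 kmol/h.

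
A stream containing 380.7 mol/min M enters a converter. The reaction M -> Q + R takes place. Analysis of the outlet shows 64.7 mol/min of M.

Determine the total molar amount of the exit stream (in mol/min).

For M: n = n₀ − 1ξ → 64.7 = 380.7 − 1ξ, giving ξ = 316 mol/min.
Outlet amounts (n = n₀ + ν ξ):
  M: 380.7 − 1(316) = 64.7
  Q: 0 + 1(316) = 316
  R: 0 + 1(316) = 316
Total out = 64.7 + 316 + 316 = 696.7 mol/min.

697 mol/min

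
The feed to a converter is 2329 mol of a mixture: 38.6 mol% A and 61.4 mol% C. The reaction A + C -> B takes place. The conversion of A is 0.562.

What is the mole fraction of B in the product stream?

A reacted = 0.562 × 899 = 505.2 mol; ν_A = −1, so ξ = 505.2/1 = 505.2 mol.
Outlet amounts (n = n₀ + ν ξ):
  A: 899 − 1(505.2) = 393.8
  C: 1430 − 1(505.2) = 924.8
  B: 0 + 1(505.2) = 505.2
Total out = 1824 mol; y_B = 505.2 / 1824 = 0.277.

0.277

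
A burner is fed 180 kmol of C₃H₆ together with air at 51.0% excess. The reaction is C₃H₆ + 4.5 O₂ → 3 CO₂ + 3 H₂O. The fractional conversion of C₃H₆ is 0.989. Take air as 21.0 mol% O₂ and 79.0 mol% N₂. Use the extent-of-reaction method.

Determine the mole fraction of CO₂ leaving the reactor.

0.0876

Stoichiometric O₂ = 4.5 × 180 = 810 kmol; O₂ fed = 810 × 1.510 = 1223 kmol.
N₂ fed = 1223 × 79/21 = 4601 kmol.
Fuel reacted = 0.989 × 180 → ξ = 178 kmol.
Outlet (n = n₀ + ν ξ):
  C₃H₆: 180 − 1(178) = 1.98
  O₂: 1223 − 4.5(178) = 422
  N₂: 4601 (inert)
  CO₂: 0 + 3(178) = 534.1
  H₂O: 0 + 3(178) = 534.1
Total out = 6093 kmol; y_CO₂ = 534.1 / 6093 = 0.08765.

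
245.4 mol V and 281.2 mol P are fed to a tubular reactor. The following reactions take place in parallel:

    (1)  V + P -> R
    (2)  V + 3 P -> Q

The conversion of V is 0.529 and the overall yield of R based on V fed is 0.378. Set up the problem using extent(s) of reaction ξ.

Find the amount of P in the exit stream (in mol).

Yield of R: 1ξ₁ / 245.4 = 0.378 → ξ₁ = 92.76 mol.
Conversion of V: 1ξ₁ + 1ξ₂ = 0.529 × 245.4 = 129.8 → ξ₂ = 37.06 mol.
Outlet amounts (n = n₀ + Σ ν·ξ):
  V: 245.4 − 1(92.76) − 1(37.06) = 115.6
  P: 281.2 − 1(92.76) − 3(37.06) = 77.27
  R: 0 + 1(92.76) = 92.76
  Q: 0 + 1(37.06) = 37.06

77.3 mol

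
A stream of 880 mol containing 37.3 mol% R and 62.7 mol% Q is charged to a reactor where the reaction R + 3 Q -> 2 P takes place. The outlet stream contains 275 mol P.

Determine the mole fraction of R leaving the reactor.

For P: n = n₀ + 2ξ → 275 = 0 + 2ξ, giving ξ = 137.5 mol.
Outlet amounts (n = n₀ + ν ξ):
  R: 328.2 − 1(137.5) = 190.7
  Q: 551.8 − 3(137.5) = 139.3
  P: 0 + 2(137.5) = 275
Total out = 605 mol; y_R = 190.7 / 605 = 0.3153.

0.315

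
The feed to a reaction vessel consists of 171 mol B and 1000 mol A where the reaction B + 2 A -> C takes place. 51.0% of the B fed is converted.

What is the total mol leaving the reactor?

B reacted = 0.51 × 171 = 87.21 mol; ν_B = −1, so ξ = 87.21/1 = 87.21 mol.
Outlet amounts (n = n₀ + ν ξ):
  B: 171 − 1(87.21) = 83.79
  A: 1000 − 2(87.21) = 825.6
  C: 0 + 1(87.21) = 87.21
Total out = 83.79 + 825.6 + 87.21 = 996.6 mol.

997 mol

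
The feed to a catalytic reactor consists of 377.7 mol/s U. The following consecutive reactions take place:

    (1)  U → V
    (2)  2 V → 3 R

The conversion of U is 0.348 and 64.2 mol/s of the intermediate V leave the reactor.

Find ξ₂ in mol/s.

ξ₂ = 33.6 mol/s

Conversion of U: U consumed = 1ξ₁ = 0.348 × 377.7 → ξ₁ = 131.4 mol/s.
V balance: n_V = 0 + 1ξ₁ − 2ξ₂ = 64.2 → ξ₂ = (1·131.4 − 64.2)/2 = 33.62 mol/s.
Outlet amounts (n = n₀ + Σ ν·ξ):
  U: 377.7 − 1(131.4) = 246.3
  V: 0 + 1(131.4) − 2(33.62) = 64.2
  R: 0 + 3(33.62) = 100.9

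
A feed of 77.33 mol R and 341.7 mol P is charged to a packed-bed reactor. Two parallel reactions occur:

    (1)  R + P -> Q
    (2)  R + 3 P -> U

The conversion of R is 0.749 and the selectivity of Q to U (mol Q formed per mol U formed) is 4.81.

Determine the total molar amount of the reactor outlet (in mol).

Conversion of R: R consumed = 0.749 × 77.33 = 57.92 mol = 1ξ₁ + 1ξ₂.
Selectivity: 1ξ₁ / (1ξ₂) = 4.81 → ξ₁ = 4.81 ξ₂.
Substitute: (1·4.81 + 1) ξ₂ = 57.92 → ξ₂ = 9.969 mol, ξ₁ = 47.95 mol.
Outlet amounts (n = n₀ + Σ ν·ξ):
  R: 77.33 − 1(47.95) − 1(9.969) = 19.41
  P: 341.7 − 1(47.95) − 3(9.969) = 263.8
  Q: 0 + 1(47.95) = 47.95
  U: 0 + 1(9.969) = 9.969
Total out = 19.41 + 263.8 + 47.95 + 9.969 = 341.2 mol.

341 mol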